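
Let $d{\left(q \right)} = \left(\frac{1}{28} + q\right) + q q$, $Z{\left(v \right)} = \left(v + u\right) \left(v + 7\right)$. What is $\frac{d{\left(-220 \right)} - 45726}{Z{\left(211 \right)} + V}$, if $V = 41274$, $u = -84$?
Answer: $\frac{68713}{1930880} \approx 0.035586$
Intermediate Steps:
$Z{\left(v \right)} = \left(-84 + v\right) \left(7 + v\right)$ ($Z{\left(v \right)} = \left(v - 84\right) \left(v + 7\right) = \left(-84 + v\right) \left(7 + v\right)$)
$d{\left(q \right)} = \frac{1}{28} + q + q^{2}$ ($d{\left(q \right)} = \left(\frac{1}{28} + q\right) + q^{2} = \frac{1}{28} + q + q^{2}$)
$\frac{d{\left(-220 \right)} - 45726}{Z{\left(211 \right)} + V} = \frac{\left(\frac{1}{28} - 220 + \left(-220\right)^{2}\right) - 45726}{\left(-588 + 211^{2} - 16247\right) + 41274} = \frac{\left(\frac{1}{28} - 220 + 48400\right) - 45726}{\left(-588 + 44521 - 16247\right) + 41274} = \frac{\frac{1349041}{28} - 45726}{27686 + 41274} = \frac{68713}{28 \cdot 68960} = \frac{68713}{28} \cdot \frac{1}{68960} = \frac{68713}{1930880}$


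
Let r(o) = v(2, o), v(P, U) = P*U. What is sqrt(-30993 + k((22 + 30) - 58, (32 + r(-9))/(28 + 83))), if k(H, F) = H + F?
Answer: 5*I*sqrt(15277485)/111 ≈ 176.06*I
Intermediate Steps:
r(o) = 2*o
k(H, F) = F + H
sqrt(-30993 + k((22 + 30) - 58, (32 + r(-9))/(28 + 83))) = sqrt(-30993 + ((32 + 2*(-9))/(28 + 83) + ((22 + 30) - 58))) = sqrt(-30993 + ((32 - 18)/111 + (52 - 58))) = sqrt(-30993 + (14*(1/111) - 6)) = sqrt(-30993 + (14/111 - 6)) = sqrt(-30993 - 652/111) = sqrt(-3440875/111) = 5*I*sqrt(15277485)/111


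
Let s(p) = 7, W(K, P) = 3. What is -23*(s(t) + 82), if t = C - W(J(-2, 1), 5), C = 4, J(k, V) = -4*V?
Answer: -2047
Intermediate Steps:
t = 1 (t = 4 - 1*3 = 4 - 3 = 1)
-23*(s(t) + 82) = -23*(7 + 82) = -23*89 = -2047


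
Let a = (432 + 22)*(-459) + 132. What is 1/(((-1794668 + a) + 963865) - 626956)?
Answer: -1/1666013 ≈ -6.0024e-7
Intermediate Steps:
a = -208254 (a = 454*(-459) + 132 = -208386 + 132 = -208254)
1/(((-1794668 + a) + 963865) - 626956) = 1/(((-1794668 - 208254) + 963865) - 626956) = 1/((-2002922 + 963865) - 626956) = 1/(-1039057 - 626956) = 1/(-1666013) = -1/1666013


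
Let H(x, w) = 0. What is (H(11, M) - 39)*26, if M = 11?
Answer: -1014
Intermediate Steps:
(H(11, M) - 39)*26 = (0 - 39)*26 = -39*26 = -1014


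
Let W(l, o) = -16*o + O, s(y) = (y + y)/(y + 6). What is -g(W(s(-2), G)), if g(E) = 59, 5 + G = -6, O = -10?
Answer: -59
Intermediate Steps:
s(y) = 2*y/(6 + y) (s(y) = (2*y)/(6 + y) = 2*y/(6 + y))
G = -11 (G = -5 - 6 = -11)
W(l, o) = -10 - 16*o (W(l, o) = -16*o - 10 = -10 - 16*o)
-g(W(s(-2), G)) = -1*59 = -59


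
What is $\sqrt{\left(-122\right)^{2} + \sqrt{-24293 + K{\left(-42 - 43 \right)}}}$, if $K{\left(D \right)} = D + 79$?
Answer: $\sqrt{14884 + 47 i \sqrt{11}} \approx 122.0 + 0.6388 i$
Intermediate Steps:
$K{\left(D \right)} = 79 + D$
$\sqrt{\left(-122\right)^{2} + \sqrt{-24293 + K{\left(-42 - 43 \right)}}} = \sqrt{\left(-122\right)^{2} + \sqrt{-24293 + \left(79 - 85\right)}} = \sqrt{14884 + \sqrt{-24293 + \left(79 - 85\right)}} = \sqrt{14884 + \sqrt{-24293 - 6}} = \sqrt{14884 + \sqrt{-24299}} = \sqrt{14884 + 47 i \sqrt{11}}$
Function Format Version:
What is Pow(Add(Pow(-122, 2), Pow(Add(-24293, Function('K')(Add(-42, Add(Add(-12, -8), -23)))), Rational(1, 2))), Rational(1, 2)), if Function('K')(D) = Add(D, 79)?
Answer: Pow(Add(14884, Mul(47, I, Pow(11, Rational(1, 2)))), Rational(1, 2)) ≈ Add(122.00, Mul(0.6388, I))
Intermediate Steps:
Function('K')(D) = Add(79, D)
Pow(Add(Pow(-122, 2), Pow(Add(-24293, Function('K')(Add(-42, Add(Add(-12, -8), -23)))), Rational(1, 2))), Rational(1, 2)) = Pow(Add(Pow(-122, 2), Pow(Add(-24293, Add(79, Add(-42, Add(Add(-12, -8), -23)))), Rational(1, 2))), Rational(1, 2)) = Pow(Add(14884, Pow(Add(-24293, Add(79, Add(-42, Add(-20, -23)))), Rational(1, 2))), Rational(1, 2)) = Pow(Add(14884, Pow(Add(-24293, Add(79, Add(-42, -43))), Rational(1, 2))), Rational(1, 2)) = Pow(Add(14884, Pow(Add(-24293, Add(79, -85)), Rational(1, 2))), Rational(1, 2)) = Pow(Add(14884, Pow(Add(-24293, -6), Rational(1, 2))), Rational(1, 2)) = Pow(Add(14884, Pow(-24299, Rational(1, 2))), Rational(1, 2)) = Pow(Add(14884, Mul(47, I, Pow(11, Rational(1, 2)))), Rational(1, 2))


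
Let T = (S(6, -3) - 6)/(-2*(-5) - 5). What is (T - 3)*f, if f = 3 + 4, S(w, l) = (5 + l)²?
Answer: -119/5 ≈ -23.800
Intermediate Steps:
T = -⅖ (T = ((5 - 3)² - 6)/(-2*(-5) - 5) = (2² - 6)/(10 - 5) = (4 - 6)/5 = -2*⅕ = -⅖ ≈ -0.40000)
f = 7
(T - 3)*f = (-⅖ - 3)*7 = -17/5*7 = -119/5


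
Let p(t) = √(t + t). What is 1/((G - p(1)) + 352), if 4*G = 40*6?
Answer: 206/84871 + √2/169742 ≈ 0.0024355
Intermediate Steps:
p(t) = √2*√t (p(t) = √(2*t) = √2*√t)
G = 60 (G = (40*6)/4 = (¼)*240 = 60)
1/((G - p(1)) + 352) = 1/((60 - √2*√1) + 352) = 1/((60 - √2) + 352) = 1/(412 - √2)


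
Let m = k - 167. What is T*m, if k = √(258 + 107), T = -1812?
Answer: 302604 - 1812*√365 ≈ 2.6799e+5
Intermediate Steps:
k = √365 ≈ 19.105
m = -167 + √365 (m = √365 - 167 = -167 + √365 ≈ -147.90)
T*m = -1812*(-167 + √365) = 302604 - 1812*√365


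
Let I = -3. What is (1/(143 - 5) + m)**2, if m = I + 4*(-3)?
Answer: 4280761/19044 ≈ 224.78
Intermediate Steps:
m = -15 (m = -3 + 4*(-3) = -3 - 12 = -15)
(1/(143 - 5) + m)**2 = (1/(143 - 5) - 15)**2 = (1/138 - 15)**2 = (-2069/138)**2 = 4280761/19044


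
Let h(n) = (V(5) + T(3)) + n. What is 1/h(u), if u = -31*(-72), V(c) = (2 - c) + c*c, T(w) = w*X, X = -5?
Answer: 1/2239 ≈ 0.00044663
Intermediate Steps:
T(w) = -5*w (T(w) = w*(-5) = -5*w)
V(c) = 2 + c**2 - c (V(c) = (2 - c) + c**2 = 2 + c**2 - c)
u = 2232
h(n) = 7 + n (h(n) = ((2 + 5**2 - 1*5) - 5*3) + n = ((2 + 25 - 5) - 15) + n = (22 - 15) + n = 7 + n)
1/h(u) = 1/(7 + 2232) = 1/2239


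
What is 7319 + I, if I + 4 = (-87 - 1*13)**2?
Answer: 17315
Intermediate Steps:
I = 9996 (I = -4 + (-87 - 1*13)**2 = -4 + (-87 - 13)**2 = -4 + (-100)**2 = -4 + 10000 = 9996)
7319 + I = 7319 + 9996 = 17315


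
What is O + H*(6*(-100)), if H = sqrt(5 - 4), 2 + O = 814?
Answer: 212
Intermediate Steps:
O = 812 (O = -2 + 814 = 812)
H = 1 (H = sqrt(1) = 1)
O + H*(6*(-100)) = 812 + 1*(6*(-100)) = 812 + 1*(-600) = 812 - 600 = 212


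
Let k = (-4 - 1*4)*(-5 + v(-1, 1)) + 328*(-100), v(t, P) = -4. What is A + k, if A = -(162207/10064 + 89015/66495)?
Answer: -4382689059293/133841136 ≈ -32745.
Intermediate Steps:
A = -2336360285/133841136 (A = -(162207*(1/10064) + 89015*(1/66495)) = -(162207/10064 + 17803/13299) = -1*2336360285/133841136 = -2336360285/133841136 ≈ -17.456)
k = -32728 (k = (-4 - 1*4)*(-5 - 4) + 328*(-100) = (-4 - 4)*(-9) - 32800 = -8*(-9) - 32800 = 72 - 32800 = -32728)
A + k = -2336360285/133841136 - 32728 = -4382689059293/133841136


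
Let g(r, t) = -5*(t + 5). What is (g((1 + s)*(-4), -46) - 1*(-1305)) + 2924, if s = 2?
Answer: 4434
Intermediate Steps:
g(r, t) = -25 - 5*t (g(r, t) = -5*(5 + t) = -25 - 5*t)
(g((1 + s)*(-4), -46) - 1*(-1305)) + 2924 = ((-25 - 5*(-46)) - 1*(-1305)) + 2924 = ((-25 + 230) + 1305) + 2924 = (205 + 1305) + 2924 = 1510 + 2924 = 4434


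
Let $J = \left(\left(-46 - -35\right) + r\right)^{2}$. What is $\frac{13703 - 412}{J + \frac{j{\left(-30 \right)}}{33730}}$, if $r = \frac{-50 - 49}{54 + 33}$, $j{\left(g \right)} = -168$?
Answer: $\frac{188512433315}{2089570316} \approx 90.216$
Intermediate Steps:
$r = - \frac{33}{29}$ ($r = - \frac{99}{87} = \left(-99\right) \frac{1}{87} = - \frac{33}{29} \approx -1.1379$)
$J = \frac{123904}{841}$ ($J = \left(\left(-46 - -35\right) - \frac{33}{29}\right)^{2} = \left(\left(-46 + 35\right) - \frac{33}{29}\right)^{2} = \left(-11 - \frac{33}{29}\right)^{2} = \left(- \frac{352}{29}\right)^{2} = \frac{123904}{841} \approx 147.33$)
$\frac{13703 - 412}{J + \frac{j{\left(-30 \right)}}{33730}} = \frac{13703 - 412}{\frac{123904}{841} - \frac{168}{33730}} = \frac{13291}{\frac{123904}{841} - \frac{84}{16865}} = \frac{13291}{\frac{2089570316}{14183465}} = 13291 \cdot \frac{14183465}{2089570316} = \frac{188512433315}{2089570316}$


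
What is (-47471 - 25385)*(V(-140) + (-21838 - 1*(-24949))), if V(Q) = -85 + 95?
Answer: -227383576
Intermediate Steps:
V(Q) = 10
(-47471 - 25385)*(V(-140) + (-21838 - 1*(-24949))) = (-47471 - 25385)*(10 + (-21838 - 1*(-24949))) = -72856*(10 + (-21838 + 24949)) = -72856*(10 + 3111) = -72856*3121 = -227383576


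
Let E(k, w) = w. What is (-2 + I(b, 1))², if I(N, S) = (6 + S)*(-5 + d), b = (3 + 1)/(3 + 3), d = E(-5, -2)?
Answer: 2601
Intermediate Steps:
d = -2
b = ⅔ (b = 4/6 = 4*(⅙) = ⅔ ≈ 0.66667)
I(N, S) = -42 - 7*S (I(N, S) = (6 + S)*(-5 - 2) = (6 + S)*(-7) = -42 - 7*S)
(-2 + I(b, 1))² = (-2 + (-42 - 7*1))² = (-2 + (-42 - 7))² = (-2 - 49)² = (-51)² = 2601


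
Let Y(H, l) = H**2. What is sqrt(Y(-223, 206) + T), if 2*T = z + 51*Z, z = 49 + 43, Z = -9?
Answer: sqrt(198182)/2 ≈ 222.59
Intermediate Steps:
z = 92
T = -367/2 (T = (92 + 51*(-9))/2 = (92 - 459)/2 = (1/2)*(-367) = -367/2 ≈ -183.50)
sqrt(Y(-223, 206) + T) = sqrt((-223)**2 - 367/2) = sqrt(49729 - 367/2) = sqrt(99091/2) = sqrt(198182)/2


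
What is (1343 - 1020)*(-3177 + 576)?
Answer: -840123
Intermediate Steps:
(1343 - 1020)*(-3177 + 576) = 323*(-2601) = -840123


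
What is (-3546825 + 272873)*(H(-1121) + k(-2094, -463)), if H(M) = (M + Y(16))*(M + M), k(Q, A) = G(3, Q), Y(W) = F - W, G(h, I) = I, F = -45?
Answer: -8669261198400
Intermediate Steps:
Y(W) = -45 - W
k(Q, A) = Q
H(M) = 2*M*(-61 + M) (H(M) = (M + (-45 - 1*16))*(M + M) = (M + (-45 - 16))*(2*M) = (M - 61)*(2*M) = (-61 + M)*(2*M) = 2*M*(-61 + M))
(-3546825 + 272873)*(H(-1121) + k(-2094, -463)) = (-3546825 + 272873)*(2*(-1121)*(-61 - 1121) - 2094) = -3273952*(2*(-1121)*(-1182) - 2094) = -3273952*(2650044 - 2094) = -3273952*2647950 = -8669261198400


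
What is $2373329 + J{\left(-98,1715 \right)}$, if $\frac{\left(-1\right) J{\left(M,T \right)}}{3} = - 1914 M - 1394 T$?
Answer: $8982743$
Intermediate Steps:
$J{\left(M,T \right)} = 4182 T + 5742 M$ ($J{\left(M,T \right)} = - 3 \left(- 1914 M - 1394 T\right) = 4182 T + 5742 M$)
$2373329 + J{\left(-98,1715 \right)} = 2373329 + \left(4182 \cdot 1715 + 5742 \left(-98\right)\right) = 2373329 + \left(7172130 - 562716\right) = 2373329 + 6609414 = 8982743$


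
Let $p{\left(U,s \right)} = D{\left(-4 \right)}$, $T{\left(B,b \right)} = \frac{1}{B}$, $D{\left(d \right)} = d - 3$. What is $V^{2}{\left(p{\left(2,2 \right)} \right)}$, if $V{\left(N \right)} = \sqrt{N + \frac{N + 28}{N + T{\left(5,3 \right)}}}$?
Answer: $- \frac{343}{34} \approx -10.088$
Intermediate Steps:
$D{\left(d \right)} = -3 + d$
$p{\left(U,s \right)} = -7$ ($p{\left(U,s \right)} = -3 - 4 = -7$)
$V{\left(N \right)} = \sqrt{N + \frac{28 + N}{\frac{1}{5} + N}}$ ($V{\left(N \right)} = \sqrt{N + \frac{N + 28}{N + \frac{1}{5}}} = \sqrt{N + \frac{28 + N}{N + \frac{1}{5}}} = \sqrt{N + \frac{28 + N}{\frac{1}{5} + N}}$)
$V^{2}{\left(p{\left(2,2 \right)} \right)} = \left(\sqrt{\frac{140 + 5 \left(-7\right)^{2} + 6 \left(-7\right)}{1 + 5 \left(-7\right)}}\right)^{2} = \left(\sqrt{\frac{140 + 5 \cdot 49 - 42}{1 - 35}}\right)^{2} = \left(\sqrt{\frac{140 + 245 - 42}{-34}}\right)^{2} = \left(\sqrt{\left(- \frac{1}{34}\right) 343}\right)^{2} = \left(\sqrt{- \frac{343}{34}}\right)^{2} = \left(\frac{7 i \sqrt{238}}{34}\right)^{2} = - \frac{343}{34}$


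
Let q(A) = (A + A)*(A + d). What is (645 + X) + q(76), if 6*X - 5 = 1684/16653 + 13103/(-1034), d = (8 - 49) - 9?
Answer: 474809662571/103315212 ≈ 4595.7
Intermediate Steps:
d = -50 (d = -41 - 9 = -50)
X = -130366993/103315212 (X = ⅚ + (1684/16653 + 13103/(-1034))/6 = ⅚ + (1684*(1/16653) + 13103*(-1/1034))/6 = ⅚ + (1684/16653 - 13103/1034)/6 = ⅚ + (⅙)*(-216463003/17219202) = ⅚ - 216463003/103315212 = -130366993/103315212 ≈ -1.2618)
q(A) = 2*A*(-50 + A) (q(A) = (A + A)*(A - 50) = (2*A)*(-50 + A) = 2*A*(-50 + A))
(645 + X) + q(76) = (645 - 130366993/103315212) + 2*76*(-50 + 76) = 66507944747/103315212 + 2*76*26 = 66507944747/103315212 + 3952 = 474809662571/103315212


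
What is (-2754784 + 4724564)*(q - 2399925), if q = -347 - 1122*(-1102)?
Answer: -2292485117840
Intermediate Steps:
q = 1236097 (q = -347 + 1236444 = 1236097)
(-2754784 + 4724564)*(q - 2399925) = (-2754784 + 4724564)*(1236097 - 2399925) = 1969780*(-1163828) = -2292485117840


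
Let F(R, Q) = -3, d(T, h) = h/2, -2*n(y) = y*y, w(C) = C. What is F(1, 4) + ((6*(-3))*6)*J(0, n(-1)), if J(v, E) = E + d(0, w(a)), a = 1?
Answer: -3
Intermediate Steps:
n(y) = -y²/2 (n(y) = -y*y/2 = -y²/2)
d(T, h) = h/2 (d(T, h) = h*(½) = h/2)
J(v, E) = ½ + E (J(v, E) = E + (½)*1 = E + ½ = ½ + E)
F(1, 4) + ((6*(-3))*6)*J(0, n(-1)) = -3 + ((6*(-3))*6)*(½ - ½*(-1)²) = -3 + (-18*6)*(½ - ½*1) = -3 - 108*(½ - ½) = -3 - 108*0 = -3 + 0 = -3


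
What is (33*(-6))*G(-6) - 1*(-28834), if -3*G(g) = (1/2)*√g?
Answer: 28834 + 33*I*√6 ≈ 28834.0 + 80.833*I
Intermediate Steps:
G(g) = -√g/6 (G(g) = -1/2*√g/3 = -1*(½)*√g/3 = -√g/6)
(33*(-6))*G(-6) - 1*(-28834) = (33*(-6))*(-I*√6/6) - 1*(-28834) = -(-33)*I*√6 + 28834 = 33*I*√6 + 28834 = 28834 + 33*I*√6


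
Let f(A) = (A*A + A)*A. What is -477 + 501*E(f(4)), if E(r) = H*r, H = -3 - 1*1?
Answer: -160797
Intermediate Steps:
H = -4 (H = -3 - 1 = -4)
f(A) = A*(A + A²) (f(A) = (A² + A)*A = (A + A²)*A = A*(A + A²))
E(r) = -4*r
-477 + 501*E(f(4)) = -477 + 501*(-4*4²*(1 + 4)) = -477 + 501*(-64*5) = -477 + 501*(-4*80) = -477 + 501*(-320) = -477 - 160320 = -160797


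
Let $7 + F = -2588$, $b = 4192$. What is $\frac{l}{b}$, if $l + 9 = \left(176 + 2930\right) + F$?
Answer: $\frac{251}{2096} \approx 0.11975$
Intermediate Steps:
$F = -2595$ ($F = -7 - 2588 = -2595$)
$l = 502$ ($l = -9 + \left(\left(176 + 2930\right) - 2595\right) = -9 + \left(3106 - 2595\right) = -9 + 511 = 502$)
$\frac{l}{b} = \frac{502}{4192} = 502 \cdot \frac{1}{4192} = \frac{251}{2096}$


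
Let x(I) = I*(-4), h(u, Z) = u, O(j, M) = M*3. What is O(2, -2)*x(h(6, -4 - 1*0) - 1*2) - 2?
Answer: 94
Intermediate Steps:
O(j, M) = 3*M
x(I) = -4*I
O(2, -2)*x(h(6, -4 - 1*0) - 1*2) - 2 = (3*(-2))*(-4*(6 - 1*2)) - 2 = -(-24)*(6 - 2) - 2 = -(-24)*4 - 2 = -6*(-16) - 2 = 96 - 2 = 94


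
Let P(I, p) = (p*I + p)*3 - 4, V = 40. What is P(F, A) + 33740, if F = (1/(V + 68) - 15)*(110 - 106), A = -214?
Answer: 644312/9 ≈ 71590.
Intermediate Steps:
F = -1619/27 (F = (1/(40 + 68) - 15)*(110 - 106) = (1/108 - 15)*4 = -1619/108*4 = -1619/27 ≈ -59.963)
P(I, p) = -4 + 3*p + 3*I*p (P(I, p) = (I*p + p)*3 - 4 = (p + I*p)*3 - 4 = (3*p + 3*I*p) - 4 = -4 + 3*p + 3*I*p)
P(F, A) + 33740 = (-4 + 3*(-214) + 3*(-1619/27)*(-214)) + 33740 = (-4 - 642 + 346466/9) + 33740 = 340652/9 + 33740 = 644312/9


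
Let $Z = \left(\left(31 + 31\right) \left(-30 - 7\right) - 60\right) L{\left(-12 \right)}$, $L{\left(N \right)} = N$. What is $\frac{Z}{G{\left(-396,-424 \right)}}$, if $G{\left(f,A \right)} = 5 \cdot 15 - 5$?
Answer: $\frac{14124}{35} \approx 403.54$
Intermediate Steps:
$G{\left(f,A \right)} = 70$ ($G{\left(f,A \right)} = 75 - 5 = 70$)
$Z = 28248$ ($Z = \left(\left(31 + 31\right) \left(-30 - 7\right) - 60\right) \left(-12\right) = \left(62 \left(-37\right) - 60\right) \left(-12\right) = \left(-2294 - 60\right) \left(-12\right) = \left(-2354\right) \left(-12\right) = 28248$)
$\frac{Z}{G{\left(-396,-424 \right)}} = \frac{28248}{70} = 28248 \cdot \frac{1}{70} = \frac{14124}{35}$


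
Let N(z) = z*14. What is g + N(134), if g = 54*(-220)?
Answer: -10004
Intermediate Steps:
N(z) = 14*z
g = -11880
g + N(134) = -11880 + 14*134 = -11880 + 1876 = -10004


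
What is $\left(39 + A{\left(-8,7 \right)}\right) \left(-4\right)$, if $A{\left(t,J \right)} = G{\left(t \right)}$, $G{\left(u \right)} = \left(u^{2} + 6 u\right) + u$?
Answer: $-188$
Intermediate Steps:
$G{\left(u \right)} = u^{2} + 7 u$
$A{\left(t,J \right)} = t \left(7 + t\right)$
$\left(39 + A{\left(-8,7 \right)}\right) \left(-4\right) = \left(39 - 8 \left(7 - 8\right)\right) \left(-4\right) = \left(39 - -8\right) \left(-4\right) = \left(39 + 8\right) \left(-4\right) = 47 \left(-4\right) = -188$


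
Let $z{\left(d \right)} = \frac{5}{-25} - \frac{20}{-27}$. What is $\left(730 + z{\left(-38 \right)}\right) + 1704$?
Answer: $\frac{328663}{135} \approx 2434.5$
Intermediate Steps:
$z{\left(d \right)} = \frac{73}{135}$ ($z{\left(d \right)} = 5 \left(- \frac{1}{25}\right) - - \frac{20}{27} = - \frac{1}{5} + \frac{20}{27} = \frac{73}{135}$)
$\left(730 + z{\left(-38 \right)}\right) + 1704 = \left(730 + \frac{73}{135}\right) + 1704 = \frac{98623}{135} + 1704 = \frac{328663}{135}$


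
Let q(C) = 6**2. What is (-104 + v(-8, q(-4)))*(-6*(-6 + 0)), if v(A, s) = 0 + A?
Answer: -4032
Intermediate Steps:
q(C) = 36
v(A, s) = A
(-104 + v(-8, q(-4)))*(-6*(-6 + 0)) = (-104 - 8)*(-6*(-6 + 0)) = -(-672)*(-6) = -112*36 = -4032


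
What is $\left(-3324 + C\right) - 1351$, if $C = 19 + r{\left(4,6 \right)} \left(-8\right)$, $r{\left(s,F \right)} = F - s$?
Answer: $-4672$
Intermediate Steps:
$C = 3$ ($C = 19 + \left(6 - 4\right) \left(-8\right) = 19 + 2 \left(-8\right) = 19 - 16 = 3$)
$\left(-3324 + C\right) - 1351 = \left(-3324 + 3\right) - 1351 = -3321 - 1351 = -4672$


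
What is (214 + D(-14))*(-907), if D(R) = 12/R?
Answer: -1353244/7 ≈ -1.9332e+5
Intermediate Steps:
(214 + D(-14))*(-907) = (214 + 12/(-14))*(-907) = (214 + 12*(-1/14))*(-907) = (214 - 6/7)*(-907) = (1492/7)*(-907) = -1353244/7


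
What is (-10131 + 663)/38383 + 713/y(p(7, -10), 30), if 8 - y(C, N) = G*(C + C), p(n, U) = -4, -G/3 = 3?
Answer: -27973031/2456512 ≈ -11.387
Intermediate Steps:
G = -9 (G = -3*3 = -9)
y(C, N) = 8 + 18*C (y(C, N) = 8 - (-9)*(C + C) = 8 - (-9)*2*C = 8 - (-18)*C = 8 + 18*C)
(-10131 + 663)/38383 + 713/y(p(7, -10), 30) = (-10131 + 663)/38383 + 713/(8 + 18*(-4)) = -9468*1/38383 + 713/(8 - 72) = -9468/38383 + 713/(-64) = -9468/38383 + 713*(-1/64) = -9468/38383 - 713/64 = -27973031/2456512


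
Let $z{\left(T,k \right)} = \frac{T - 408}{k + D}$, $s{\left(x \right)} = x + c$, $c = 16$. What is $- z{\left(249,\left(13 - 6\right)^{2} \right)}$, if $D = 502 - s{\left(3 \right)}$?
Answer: $\frac{159}{532} \approx 0.29887$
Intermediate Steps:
$s{\left(x \right)} = 16 + x$ ($s{\left(x \right)} = x + 16 = 16 + x$)
$D = 483$ ($D = 502 - \left(16 + 3\right) = 502 - 19 = 483$)
$z{\left(T,k \right)} = \frac{-408 + T}{483 + k}$ ($z{\left(T,k \right)} = \frac{T - 408}{k + 483} = \frac{-408 + T}{483 + k}$)
$- z{\left(249,\left(13 - 6\right)^{2} \right)} = - \frac{-408 + 249}{483 + \left(13 - 6\right)^{2}} = - \frac{-159}{483 + 7^{2}} = - \frac{-159}{483 + 49} = - \frac{-159}{532} = \left(-1\right) \left(- \frac{159}{532}\right) = \frac{159}{532}$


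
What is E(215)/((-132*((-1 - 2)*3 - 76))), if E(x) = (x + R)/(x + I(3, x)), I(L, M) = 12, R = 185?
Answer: 20/127347 ≈ 0.00015705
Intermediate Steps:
E(x) = (185 + x)/(12 + x) (E(x) = (x + 185)/(x + 12) = (185 + x)/(12 + x))
E(215)/((-132*((-1 - 2)*3 - 76))) = ((185 + 215)/(12 + 215))/((-132*((-1 - 2)*3 - 76))) = (400/227)/((-132*(-3*3 - 76))) = ((1/227)*400)/((-132*(-9 - 76))) = 400/(227*((-132*(-85)))) = (400/227)/11220 = (400/227)*(1/11220) = 20/127347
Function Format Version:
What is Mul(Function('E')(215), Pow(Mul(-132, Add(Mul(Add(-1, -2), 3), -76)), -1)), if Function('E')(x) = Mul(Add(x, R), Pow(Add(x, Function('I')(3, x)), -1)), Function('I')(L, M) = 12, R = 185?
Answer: Rational(20, 127347) ≈ 0.00015705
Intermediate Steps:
Function('E')(x) = Mul(Pow(Add(12, x), -1), Add(185, x)) (Function('E')(x) = Mul(Add(x, 185), Pow(Add(x, 12), -1)) = Mul(Add(185, x), Pow(Add(12, x), -1)) = Mul(Pow(Add(12, x), -1), Add(185, x)))
Mul(Function('E')(215), Pow(Mul(-132, Add(Mul(Add(-1, -2), 3), -76)), -1)) = Mul(Mul(Pow(Add(12, 215), -1), Add(185, 215)), Pow(Mul(-132, Add(Mul(Add(-1, -2), 3), -76)), -1)) = Mul(Mul(Pow(227, -1), 400), Pow(Mul(-132, Add(Mul(-3, 3), -76)), -1)) = Mul(Mul(Rational(1, 227), 400), Pow(Mul(-132, Add(-9, -76)), -1)) = Mul(Rational(400, 227), Pow(Mul(-132, -85), -1)) = Mul(Rational(400, 227), Pow(11220, -1)) = Mul(Rational(400, 227), Rational(1, 11220)) = Rational(20, 127347)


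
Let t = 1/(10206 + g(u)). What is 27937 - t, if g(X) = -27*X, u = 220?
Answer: 119179241/4266 ≈ 27937.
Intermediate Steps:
t = 1/4266 (t = 1/(10206 - 27*220) = 1/(10206 - 5940) = 1/4266 ≈ 0.00023441)
27937 - t = 27937 - 1*1/4266 = 27937 - 1/4266 = 119179241/4266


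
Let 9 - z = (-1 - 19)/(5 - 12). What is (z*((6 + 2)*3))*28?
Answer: 4128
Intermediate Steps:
z = 43/7 (z = 9 - (-1 - 19)/(5 - 12) = 9 - (-20)/(-7) = 9 - (-20)*(-1)/7 = 9 - 1*20/7 = 9 - 20/7 = 43/7 ≈ 6.1429)
(z*((6 + 2)*3))*28 = (43*((6 + 2)*3)/7)*28 = (43*(8*3)/7)*28 = ((43/7)*24)*28 = (1032/7)*28 = 4128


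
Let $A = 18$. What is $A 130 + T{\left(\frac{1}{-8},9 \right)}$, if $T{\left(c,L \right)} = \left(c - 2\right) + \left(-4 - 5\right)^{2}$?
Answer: $\frac{19351}{8} \approx 2418.9$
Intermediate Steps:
$T{\left(c,L \right)} = 79 + c$ ($T{\left(c,L \right)} = \left(-2 + c\right) + \left(-9\right)^{2} = \left(-2 + c\right) + 81 = 79 + c$)
$A 130 + T{\left(\frac{1}{-8},9 \right)} = 18 \cdot 130 + \left(79 + \frac{1}{-8}\right) = 2340 + \left(79 - \frac{1}{8}\right) = 2340 + \frac{631}{8} = \frac{19351}{8}$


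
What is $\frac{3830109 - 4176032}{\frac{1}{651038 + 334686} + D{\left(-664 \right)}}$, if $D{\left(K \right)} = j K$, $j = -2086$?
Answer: $- \frac{340984603252}{1365330255297} \approx -0.24975$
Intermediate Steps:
$D{\left(K \right)} = - 2086 K$
$\frac{3830109 - 4176032}{\frac{1}{651038 + 334686} + D{\left(-664 \right)}} = \frac{3830109 - 4176032}{\frac{1}{651038 + 334686} - -1385104} = - \frac{345923}{\frac{1}{985724} + 1385104} = - \frac{345923}{\frac{1365330255297}{985724}} = \left(-345923\right) \frac{985724}{1365330255297} = - \frac{340984603252}{1365330255297}$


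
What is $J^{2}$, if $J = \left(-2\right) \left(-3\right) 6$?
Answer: $1296$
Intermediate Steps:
$J = 36$ ($J = 6 \cdot 6 = 36$)
$J^{2} = 36^{2} = 1296$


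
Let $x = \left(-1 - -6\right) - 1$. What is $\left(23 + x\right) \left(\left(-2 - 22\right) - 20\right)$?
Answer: $-1188$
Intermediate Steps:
$x = 4$ ($x = \left(-1 + 6\right) - 1 = 5 - 1 = 4$)
$\left(23 + x\right) \left(\left(-2 - 22\right) - 20\right) = \left(23 + 4\right) \left(\left(-2 - 22\right) - 20\right) = 27 \left(\left(-2 - 22\right) - 20\right) = 27 \left(-24 - 20\right) = 27 \left(-44\right) = -1188$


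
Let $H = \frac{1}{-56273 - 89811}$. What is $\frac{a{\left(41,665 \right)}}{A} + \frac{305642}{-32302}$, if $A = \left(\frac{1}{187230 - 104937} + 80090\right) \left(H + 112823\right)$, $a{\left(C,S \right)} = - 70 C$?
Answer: $- \frac{5533542899207680679082287}{584816539383181756671917} \approx -9.462$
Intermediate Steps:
$H = - \frac{1}{146084}$ ($H = \frac{1}{-56273 - 89811} = \frac{1}{-146084} = - \frac{1}{146084} \approx -6.8454 \cdot 10^{-6}$)
$A = \frac{36209308363765819867}{4007230204}$ ($A = \left(\frac{1}{187230 - 104937} + 80090\right) \left(- \frac{1}{146084} + 112823\right) = \left(\frac{1}{82293} + 80090\right) \frac{16481635131}{146084} = \frac{6590846371}{82293} \cdot \frac{16481635131}{146084} = \frac{36209308363765819867}{4007230204} \approx 9.036 \cdot 10^{9}$)
$\frac{a{\left(41,665 \right)}}{A} + \frac{305642}{-32302} = \frac{\left(-70\right) 41}{\frac{36209308363765819867}{4007230204}} + \frac{305642}{-32302} = \left(-2870\right) \frac{4007230204}{36209308363765819867} + 305642 \left(- \frac{1}{32302}\right) = - \frac{11500750685480}{36209308363765819867} - \frac{152821}{16151} = - \frac{5533542899207680679082287}{584816539383181756671917}$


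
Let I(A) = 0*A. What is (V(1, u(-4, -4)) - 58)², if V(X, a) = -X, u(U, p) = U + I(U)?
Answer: 3481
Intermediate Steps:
I(A) = 0
u(U, p) = U (u(U, p) = U + 0 = U)
(V(1, u(-4, -4)) - 58)² = (-1*1 - 58)² = (-1 - 58)² = (-59)² = 3481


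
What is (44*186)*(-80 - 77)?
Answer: -1284888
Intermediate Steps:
(44*186)*(-80 - 77) = 8184*(-157) = -1284888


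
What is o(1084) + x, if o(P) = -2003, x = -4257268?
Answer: -4259271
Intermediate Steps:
o(1084) + x = -2003 - 4257268 = -4259271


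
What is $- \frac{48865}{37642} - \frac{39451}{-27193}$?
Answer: $\frac{5387193}{35296514} \approx 0.15263$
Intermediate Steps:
$- \frac{48865}{37642} - \frac{39451}{-27193} = \left(-48865\right) \frac{1}{37642} - - \frac{39451}{27193} = - \frac{1685}{1298} + \frac{39451}{27193} = \frac{5387193}{35296514}$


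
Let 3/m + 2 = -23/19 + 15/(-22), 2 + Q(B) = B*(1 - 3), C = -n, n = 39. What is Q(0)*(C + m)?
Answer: 129414/1627 ≈ 79.542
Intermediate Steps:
C = -39 (C = -1*39 = -39)
Q(B) = -2 - 2*B (Q(B) = -2 + B*(1 - 3) = -2 + B*(-2) = -2 - 2*B)
m = -1254/1627 (m = 3/(-2 + (-23/19 + 15/(-22))) = 3/(-2 + (-23*1/19 + 15*(-1/22))) = 3/(-2 + (-23/19 - 15/22)) = 3/(-2 - 791/418) = 3/(-1627/418) = 3*(-418/1627) = -1254/1627 ≈ -0.77074)
Q(0)*(C + m) = (-2 - 2*0)*(-39 - 1254/1627) = (-2 + 0)*(-64707/1627) = -2*(-64707/1627) = 129414/1627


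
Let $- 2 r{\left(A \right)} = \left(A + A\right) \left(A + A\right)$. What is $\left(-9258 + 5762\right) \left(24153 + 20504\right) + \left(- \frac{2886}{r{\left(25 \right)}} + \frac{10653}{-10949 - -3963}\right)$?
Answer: $- \frac{681662753947327}{4366250} \approx -1.5612 \cdot 10^{8}$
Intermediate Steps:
$r{\left(A \right)} = - 2 A^{2}$ ($r{\left(A \right)} = - \frac{\left(A + A\right) \left(A + A\right)}{2} = - \frac{2 A 2 A}{2} = - \frac{4 A^{2}}{2} = - 2 A^{2}$)
$\left(-9258 + 5762\right) \left(24153 + 20504\right) + \left(- \frac{2886}{r{\left(25 \right)}} + \frac{10653}{-10949 - -3963}\right) = \left(-9258 + 5762\right) \left(24153 + 20504\right) + \left(- \frac{2886}{\left(-2\right) 25^{2}} + \frac{10653}{-10949 - -3963}\right) = \left(-3496\right) 44657 + \left(- \frac{2886}{\left(-2\right) 625} + \frac{10653}{-10949 + 3963}\right) = -156120872 + \left(- \frac{2886}{-1250} + \frac{10653}{-6986}\right) = -156120872 + \left(\left(-2886\right) \left(- \frac{1}{1250}\right) + 10653 \left(- \frac{1}{6986}\right)\right) = -156120872 + \left(\frac{1443}{625} - \frac{10653}{6986}\right) = -156120872 + \frac{3422673}{4366250} = - \frac{681662753947327}{4366250}$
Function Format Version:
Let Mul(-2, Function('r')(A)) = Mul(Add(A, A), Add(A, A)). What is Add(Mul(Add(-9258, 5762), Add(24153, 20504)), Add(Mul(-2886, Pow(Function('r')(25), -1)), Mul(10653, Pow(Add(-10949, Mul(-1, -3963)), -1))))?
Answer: Rational(-681662753947327, 4366250) ≈ -1.5612e+8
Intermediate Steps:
Function('r')(A) = Mul(-2, Pow(A, 2)) (Function('r')(A) = Mul(Rational(-1, 2), Mul(Add(A, A), Add(A, A))) = Mul(Rational(-1, 2), Mul(Mul(2, A), Mul(2, A))) = Mul(Rational(-1, 2), Mul(4, Pow(A, 2))) = Mul(-2, Pow(A, 2)))
Add(Mul(Add(-9258, 5762), Add(24153, 20504)), Add(Mul(-2886, Pow(Function('r')(25), -1)), Mul(10653, Pow(Add(-10949, Mul(-1, -3963)), -1)))) = Add(Mul(Add(-9258, 5762), Add(24153, 20504)), Add(Mul(-2886, Pow(Mul(-2, Pow(25, 2)), -1)), Mul(10653, Pow(Add(-10949, Mul(-1, -3963)), -1)))) = Add(Mul(-3496, 44657), Add(Mul(-2886, Pow(Mul(-2, 625), -1)), Mul(10653, Pow(Add(-10949, 3963), -1)))) = Add(-156120872, Add(Mul(-2886, Pow(-1250, -1)), Mul(10653, Pow(-6986, -1)))) = Add(-156120872, Add(Mul(-2886, Rational(-1, 1250)), Mul(10653, Rational(-1, 6986)))) = Add(-156120872, Add(Rational(1443, 625), Rational(-10653, 6986))) = Add(-156120872, Rational(3422673, 4366250)) = Rational(-681662753947327, 4366250)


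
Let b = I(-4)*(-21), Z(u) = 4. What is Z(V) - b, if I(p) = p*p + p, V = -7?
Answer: 256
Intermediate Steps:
I(p) = p + p**2 (I(p) = p**2 + p = p + p**2)
b = -252 (b = -4*(1 - 4)*(-21) = -4*(-3)*(-21) = 12*(-21) = -252)
Z(V) - b = 4 - 1*(-252) = 4 + 252 = 256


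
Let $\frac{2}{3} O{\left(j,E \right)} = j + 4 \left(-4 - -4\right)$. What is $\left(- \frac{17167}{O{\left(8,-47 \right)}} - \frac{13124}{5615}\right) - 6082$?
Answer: $- \frac{506355353}{67380} \approx -7514.9$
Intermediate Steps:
$O{\left(j,E \right)} = \frac{3 j}{2}$ ($O{\left(j,E \right)} = \frac{3 \left(j + 4 \left(-4 - -4\right)\right)}{2} = \frac{3 \left(j + 4 \left(-4 + 4\right)\right)}{2} = \frac{3 \left(j + 4 \cdot 0\right)}{2} = \frac{3 \left(j + 0\right)}{2} = \frac{3 j}{2}$)
$\left(- \frac{17167}{O{\left(8,-47 \right)}} - \frac{13124}{5615}\right) - 6082 = \left(- \frac{17167}{\frac{3}{2} \cdot 8} - \frac{13124}{5615}\right) - 6082 = \left(- \frac{17167}{12} - \frac{13124}{5615}\right) - 6082 = - \frac{96550193}{67380} - 6082 = - \frac{506355353}{67380}$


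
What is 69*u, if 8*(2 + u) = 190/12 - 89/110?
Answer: -3703/440 ≈ -8.4159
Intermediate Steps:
u = -161/1320 (u = -2 + (190/12 - 89/110)/8 = -2 + (190*(1/12) - 89*1/110)/8 = -2 + (95/6 - 89/110)/8 = -2 + (⅛)*(2479/165) = -2 + 2479/1320 = -161/1320 ≈ -0.12197)
69*u = 69*(-161/1320) = -3703/440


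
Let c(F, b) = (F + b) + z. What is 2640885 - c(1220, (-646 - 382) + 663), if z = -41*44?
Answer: 2641834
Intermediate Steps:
z = -1804
c(F, b) = -1804 + F + b (c(F, b) = (F + b) - 1804 = -1804 + F + b)
2640885 - c(1220, (-646 - 382) + 663) = 2640885 - (-1804 + 1220 + ((-646 - 382) + 663)) = 2640885 - (-1804 + 1220 + (-1028 + 663)) = 2640885 - (-1804 + 1220 - 365) = 2640885 - 1*(-949) = 2640885 + 949 = 2641834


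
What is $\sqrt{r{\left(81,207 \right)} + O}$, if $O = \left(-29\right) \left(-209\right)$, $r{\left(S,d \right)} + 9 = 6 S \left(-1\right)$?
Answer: $11 \sqrt{46} \approx 74.606$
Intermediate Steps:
$r{\left(S,d \right)} = -9 - 6 S$ ($r{\left(S,d \right)} = -9 + 6 S \left(-1\right) = -9 - 6 S$)
$O = 6061$
$\sqrt{r{\left(81,207 \right)} + O} = \sqrt{\left(-9 - 486\right) + 6061} = \sqrt{-495 + 6061} = \sqrt{5566} = 11 \sqrt{46}$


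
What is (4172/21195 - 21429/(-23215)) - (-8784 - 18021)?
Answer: 2637946968052/98408385 ≈ 26806.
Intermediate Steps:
(4172/21195 - 21429/(-23215)) - (-8784 - 18021) = (4172*(1/21195) - 21429*(-1/23215)) - 1*(-26805) = (4172/21195 + 21429/23215) + 26805 = 110208127/98408385 + 26805 = 2637946968052/98408385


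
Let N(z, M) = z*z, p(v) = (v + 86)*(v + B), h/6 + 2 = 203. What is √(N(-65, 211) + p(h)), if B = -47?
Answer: √1501653 ≈ 1225.4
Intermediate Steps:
h = 1206 (h = -12 + 6*203 = -12 + 1218 = 1206)
p(v) = (-47 + v)*(86 + v) (p(v) = (v + 86)*(v - 47) = (86 + v)*(-47 + v) = (-47 + v)*(86 + v))
N(z, M) = z²
√(N(-65, 211) + p(h)) = √((-65)² + (-4042 + 1206² + 39*1206)) = √(4225 + (-4042 + 1454436 + 47034)) = √(4225 + 1497428) = √1501653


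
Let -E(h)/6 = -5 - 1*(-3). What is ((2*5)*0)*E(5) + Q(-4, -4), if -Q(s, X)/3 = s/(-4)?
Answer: -3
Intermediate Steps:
E(h) = 12 (E(h) = -6*(-5 - 1*(-3)) = -6*(-5 + 3) = -6*(-2) = 12)
Q(s, X) = 3*s/4 (Q(s, X) = -3*s/(-4) = -3*s*(-1)/4 = -(-3)*s/4 = 3*s/4)
((2*5)*0)*E(5) + Q(-4, -4) = ((2*5)*0)*12 + (¾)*(-4) = (10*0)*12 - 3 = 0*12 - 3 = 0 - 3 = -3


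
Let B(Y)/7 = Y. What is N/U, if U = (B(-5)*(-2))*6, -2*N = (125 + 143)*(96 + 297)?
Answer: -8777/70 ≈ -125.39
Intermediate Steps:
B(Y) = 7*Y
N = -52662 (N = -(125 + 143)*(96 + 297)/2 = -134*393 = -½*105324 = -52662)
U = 420 (U = ((7*(-5))*(-2))*6 = -35*(-2)*6 = 70*6 = 420)
N/U = -52662/420 = -52662*1/420 = -8777/70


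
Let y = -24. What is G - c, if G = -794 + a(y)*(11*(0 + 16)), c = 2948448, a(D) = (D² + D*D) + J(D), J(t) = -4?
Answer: -2747194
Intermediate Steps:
a(D) = -4 + 2*D² (a(D) = (D² + D*D) - 4 = (D² + D²) - 4 = 2*D² - 4 = -4 + 2*D²)
G = 201254 (G = -794 + (-4 + 2*(-24)²)*(11*(0 + 16)) = -794 + (-4 + 2*576)*(11*16) = -794 + (-4 + 1152)*176 = -794 + 1148*176 = -794 + 202048 = 201254)
G - c = 201254 - 1*2948448 = 201254 - 2948448 = -2747194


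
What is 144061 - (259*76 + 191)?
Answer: 124186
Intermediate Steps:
144061 - (259*76 + 191) = 144061 - (19684 + 191) = 144061 - 1*19875 = 144061 - 19875 = 124186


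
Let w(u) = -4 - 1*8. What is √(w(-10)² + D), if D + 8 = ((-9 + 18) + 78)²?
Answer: √7705 ≈ 87.778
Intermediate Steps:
w(u) = -12 (w(u) = -4 - 8 = -12)
D = 7561 (D = -8 + ((-9 + 18) + 78)² = -8 + (9 + 78)² = -8 + 87² = -8 + 7569 = 7561)
√(w(-10)² + D) = √((-12)² + 7561) = √(144 + 7561) = √7705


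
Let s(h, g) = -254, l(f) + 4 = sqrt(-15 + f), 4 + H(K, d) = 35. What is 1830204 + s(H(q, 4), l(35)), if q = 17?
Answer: 1829950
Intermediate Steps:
H(K, d) = 31 (H(K, d) = -4 + 35 = 31)
l(f) = -4 + sqrt(-15 + f)
1830204 + s(H(q, 4), l(35)) = 1830204 - 254 = 1829950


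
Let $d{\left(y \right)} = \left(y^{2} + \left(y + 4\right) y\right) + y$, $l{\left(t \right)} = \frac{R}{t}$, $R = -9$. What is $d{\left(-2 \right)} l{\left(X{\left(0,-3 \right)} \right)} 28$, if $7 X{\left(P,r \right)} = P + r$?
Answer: $-1176$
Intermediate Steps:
$X{\left(P,r \right)} = \frac{P}{7} + \frac{r}{7}$ ($X{\left(P,r \right)} = \frac{P + r}{7} = \frac{P}{7} + \frac{r}{7}$)
$l{\left(t \right)} = - \frac{9}{t}$
$d{\left(y \right)} = y + y^{2} + y \left(4 + y\right)$ ($d{\left(y \right)} = \left(y^{2} + \left(4 + y\right) y\right) + y = \left(y^{2} + y \left(4 + y\right)\right) + y = y + y^{2} + y \left(4 + y\right)$)
$d{\left(-2 \right)} l{\left(X{\left(0,-3 \right)} \right)} 28 = - 2 \left(5 + 2 \left(-2\right)\right) \left(- \frac{9}{\frac{1}{7} \cdot 0 + \frac{1}{7} \left(-3\right)}\right) 28 = - 2 \left(5 - 4\right) \left(- \frac{9}{0 - \frac{3}{7}}\right) 28 = \left(-2\right) 1 \left(- \frac{9}{- \frac{3}{7}}\right) 28 = - 2 \left(\left(-9\right) \left(- \frac{7}{3}\right)\right) 28 = \left(-2\right) 21 \cdot 28 = \left(-42\right) 28 = -1176$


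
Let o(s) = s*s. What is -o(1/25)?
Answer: -1/625 ≈ -0.0016000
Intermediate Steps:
o(s) = s**2
-o(1/25) = -(1/25)**2 = -1*1/625 = -1/625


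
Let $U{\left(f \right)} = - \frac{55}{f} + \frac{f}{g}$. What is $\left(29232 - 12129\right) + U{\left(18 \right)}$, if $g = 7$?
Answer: $\frac{2154917}{126} \approx 17103.0$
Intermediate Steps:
$U{\left(f \right)} = - \frac{55}{f} + \frac{f}{7}$
$\left(29232 - 12129\right) + U{\left(18 \right)} = \left(29232 - 12129\right) + \left(- \frac{55}{18} + \frac{1}{7} \cdot 18\right) = 17103 + \left(\left(-55\right) \frac{1}{18} + \frac{18}{7}\right) = 17103 + \left(- \frac{55}{18} + \frac{18}{7}\right) = 17103 - \frac{61}{126} = \frac{2154917}{126}$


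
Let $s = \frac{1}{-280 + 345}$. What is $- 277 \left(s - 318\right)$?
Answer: $\frac{5725313}{65} \approx 88082.0$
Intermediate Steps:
$s = \frac{1}{65} \approx 0.015385$
$- 277 \left(s - 318\right) = - 277 \left(\frac{1}{65} - 318\right) = \left(-277\right) \left(- \frac{20669}{65}\right) = \frac{5725313}{65}$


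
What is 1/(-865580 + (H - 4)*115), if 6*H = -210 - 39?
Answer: -2/1741625 ≈ -1.1484e-6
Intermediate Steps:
H = -83/2 (H = (-210 - 39)/6 = (1/6)*(-249) = -83/2 ≈ -41.500)
1/(-865580 + (H - 4)*115) = 1/(-865580 + (-83/2 - 4)*115) = 1/(-865580 - 91/2*115) = 1/(-865580 - 10465/2) = 1/(-1741625/2) = -2/1741625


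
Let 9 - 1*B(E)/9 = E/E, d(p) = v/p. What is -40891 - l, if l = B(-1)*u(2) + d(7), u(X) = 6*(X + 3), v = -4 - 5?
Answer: -301348/7 ≈ -43050.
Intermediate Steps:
v = -9
d(p) = -9/p
B(E) = 72 (B(E) = 81 - 9*E/E = 81 - 9*1 = 81 - 9 = 72)
u(X) = 18 + 6*X (u(X) = 6*(3 + X) = 18 + 6*X)
l = 15111/7 (l = 72*(18 + 6*2) - 9/7 = 72*(18 + 12) - 9*⅐ = 72*30 - 9/7 = 2160 - 9/7 = 15111/7 ≈ 2158.7)
-40891 - l = -40891 - 1*15111/7 = -40891 - 15111/7 = -301348/7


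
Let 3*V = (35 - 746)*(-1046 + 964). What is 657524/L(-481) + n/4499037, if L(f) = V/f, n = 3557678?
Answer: -237139498499396/14572380843 ≈ -16273.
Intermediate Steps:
V = 19434 (V = ((35 - 746)*(-1046 + 964))/3 = (-711*(-82))/3 = (1/3)*58302 = 19434)
L(f) = 19434/f
657524/L(-481) + n/4499037 = 657524/((19434/(-481))) + 3557678/4499037 = 657524/((19434*(-1/481))) + 3557678*(1/4499037) = 657524/(-19434/481) + 3557678/4499037 = 657524*(-481/19434) + 3557678/4499037 = -158134522/9717 + 3557678/4499037 = -237139498499396/14572380843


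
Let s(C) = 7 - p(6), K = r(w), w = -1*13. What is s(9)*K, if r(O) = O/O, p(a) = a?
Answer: 1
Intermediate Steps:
w = -13
r(O) = 1
K = 1
s(C) = 1 (s(C) = 7 - 1*6 = 7 - 6 = 1)
s(9)*K = 1*1 = 1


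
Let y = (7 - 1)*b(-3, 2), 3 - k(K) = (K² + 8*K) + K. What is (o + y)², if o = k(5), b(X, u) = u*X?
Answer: 10609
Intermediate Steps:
b(X, u) = X*u
k(K) = 3 - K² - 9*K (k(K) = 3 - ((K² + 8*K) + K) = 3 - (K² + 9*K) = 3 + (-K² - 9*K) = 3 - K² - 9*K)
o = -67 (o = 3 - 1*5² - 9*5 = 3 - 1*25 - 45 = 3 - 25 - 45 = -67)
y = -36 (y = (7 - 1)*(-3*2) = 6*(-6) = -36)
(o + y)² = (-67 - 36)² = (-103)² = 10609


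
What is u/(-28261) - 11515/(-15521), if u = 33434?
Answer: -193503699/438638981 ≈ -0.44115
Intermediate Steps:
u/(-28261) - 11515/(-15521) = 33434/(-28261) - 11515/(-15521) = 33434*(-1/28261) - 11515*(-1/15521) = -33434/28261 + 11515/15521 = -193503699/438638981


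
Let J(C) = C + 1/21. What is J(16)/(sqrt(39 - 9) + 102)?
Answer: 5729/36309 - 337*sqrt(30)/217854 ≈ 0.14931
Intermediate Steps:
J(C) = 1/21 + C (J(C) = C + 1/21 = 1/21 + C)
J(16)/(sqrt(39 - 9) + 102) = (1/21 + 16)/(sqrt(39 - 9) + 102) = (337/21)/(sqrt(30) + 102) = (337/21)/(102 + sqrt(30)) = 337/(21*(102 + sqrt(30)))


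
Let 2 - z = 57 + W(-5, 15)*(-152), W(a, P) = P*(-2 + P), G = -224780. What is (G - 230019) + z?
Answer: -425214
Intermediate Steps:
z = 29585 (z = 2 - (57 + (15*(-2 + 15))*(-152)) = 2 - (57 + (15*13)*(-152)) = 2 - (57 + 195*(-152)) = 2 - (57 - 29640) = 2 - 1*(-29583) = 2 + 29583 = 29585)
(G - 230019) + z = (-224780 - 230019) + 29585 = -454799 + 29585 = -425214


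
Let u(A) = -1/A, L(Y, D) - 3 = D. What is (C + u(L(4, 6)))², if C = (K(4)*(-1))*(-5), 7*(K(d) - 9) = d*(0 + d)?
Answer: 12588304/3969 ≈ 3171.7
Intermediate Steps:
K(d) = 9 + d²/7 (K(d) = 9 + (d*(0 + d))/7 = 9 + (d*d)/7 = 9 + d²/7)
L(Y, D) = 3 + D
C = 395/7 (C = ((9 + (⅐)*4²)*(-1))*(-5) = ((9 + (⅐)*16)*(-1))*(-5) = ((9 + 16/7)*(-1))*(-5) = ((79/7)*(-1))*(-5) = -79/7*(-5) = 395/7 ≈ 56.429)
(C + u(L(4, 6)))² = (395/7 - 1/(3 + 6))² = (395/7 - 1/9)² = (395/7 - 1*⅑)² = (395/7 - ⅑)² = (3548/63)² = 12588304/3969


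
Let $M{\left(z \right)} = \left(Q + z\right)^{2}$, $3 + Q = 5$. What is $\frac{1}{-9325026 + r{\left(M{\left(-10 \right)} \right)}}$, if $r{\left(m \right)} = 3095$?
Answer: $- \frac{1}{9321931} \approx -1.0727 \cdot 10^{-7}$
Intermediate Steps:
$Q = 2$ ($Q = -3 + 5 = 2$)
$M{\left(z \right)} = \left(2 + z\right)^{2}$
$\frac{1}{-9325026 + r{\left(M{\left(-10 \right)} \right)}} = \frac{1}{-9325026 + 3095} = \frac{1}{-9321931} = - \frac{1}{9321931}$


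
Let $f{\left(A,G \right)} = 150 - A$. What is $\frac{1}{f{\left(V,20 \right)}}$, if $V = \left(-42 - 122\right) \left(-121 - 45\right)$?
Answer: $- \frac{1}{27074} \approx -3.6936 \cdot 10^{-5}$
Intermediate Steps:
$V = 27224$ ($V = \left(-164\right) \left(-166\right) = 27224$)
$\frac{1}{f{\left(V,20 \right)}} = \frac{1}{150 - 27224} = \frac{1}{-27074} = - \frac{1}{27074}$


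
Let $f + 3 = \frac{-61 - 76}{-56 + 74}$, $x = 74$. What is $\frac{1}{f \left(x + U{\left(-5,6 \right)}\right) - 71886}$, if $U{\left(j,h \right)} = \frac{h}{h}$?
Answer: $- \frac{6}{436091} \approx -1.3759 \cdot 10^{-5}$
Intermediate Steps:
$U{\left(j,h \right)} = 1$
$f = - \frac{191}{18}$ ($f = -3 + \frac{-61 - 76}{-56 + 74} = -3 - \frac{137}{18} = - \frac{191}{18} \approx -10.611$)
$\frac{1}{f \left(x + U{\left(-5,6 \right)}\right) - 71886} = \frac{1}{- \frac{191 \left(74 + 1\right)}{18} - 71886} = \frac{1}{\left(- \frac{191}{18}\right) 75 - 71886} = \frac{1}{- \frac{4775}{6} - 71886} = \frac{1}{- \frac{436091}{6}} = - \frac{6}{436091}$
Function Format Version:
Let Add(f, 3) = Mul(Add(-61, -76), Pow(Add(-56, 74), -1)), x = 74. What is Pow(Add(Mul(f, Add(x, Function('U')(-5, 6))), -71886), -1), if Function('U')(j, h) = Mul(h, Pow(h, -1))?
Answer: Rational(-6, 436091) ≈ -1.3759e-5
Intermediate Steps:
Function('U')(j, h) = 1
f = Rational(-191, 18) (f = Add(-3, Mul(Add(-61, -76), Pow(Add(-56, 74), -1))) = Add(-3, Mul(-137, Pow(18, -1))) = Add(-3, Mul(-137, Rational(1, 18))) = Add(-3, Rational(-137, 18)) = Rational(-191, 18) ≈ -10.611)
Pow(Add(Mul(f, Add(x, Function('U')(-5, 6))), -71886), -1) = Pow(Add(Mul(Rational(-191, 18), Add(74, 1)), -71886), -1) = Pow(Add(Mul(Rational(-191, 18), 75), -71886), -1) = Pow(Add(Rational(-4775, 6), -71886), -1) = Pow(Rational(-436091, 6), -1) = Rational(-6, 436091)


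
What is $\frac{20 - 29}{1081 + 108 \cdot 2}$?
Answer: $- \frac{9}{1297} \approx -0.0069391$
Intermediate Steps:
$\frac{20 - 29}{1081 + 108 \cdot 2} = \frac{1}{1081 + 216} \left(-9\right) = \frac{1}{1297} \left(-9\right) = - \frac{9}{1297}$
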